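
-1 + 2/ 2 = 0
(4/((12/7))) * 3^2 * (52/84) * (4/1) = 52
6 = 6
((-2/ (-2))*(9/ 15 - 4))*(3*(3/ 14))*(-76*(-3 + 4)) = 5814/ 35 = 166.11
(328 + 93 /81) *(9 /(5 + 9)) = 8887 /42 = 211.60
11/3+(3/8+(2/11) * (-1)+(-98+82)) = -3205/264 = -12.14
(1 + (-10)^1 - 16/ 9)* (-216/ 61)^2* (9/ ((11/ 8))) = -36205056/ 40931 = -884.54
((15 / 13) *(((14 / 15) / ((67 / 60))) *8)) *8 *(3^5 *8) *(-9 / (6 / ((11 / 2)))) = -862202880 / 871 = -989899.98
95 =95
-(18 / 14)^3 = -729 / 343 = -2.13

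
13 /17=0.76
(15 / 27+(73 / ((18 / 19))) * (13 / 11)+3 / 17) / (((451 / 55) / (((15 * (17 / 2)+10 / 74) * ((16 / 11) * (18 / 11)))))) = 116736799800 / 34325159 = 3400.91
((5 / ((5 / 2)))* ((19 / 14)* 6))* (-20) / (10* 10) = -114 / 35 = -3.26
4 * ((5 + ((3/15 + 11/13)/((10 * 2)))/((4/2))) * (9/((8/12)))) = 88209/325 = 271.41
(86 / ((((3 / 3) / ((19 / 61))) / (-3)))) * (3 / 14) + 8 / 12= -21205 / 1281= -16.55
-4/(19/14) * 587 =-32872/19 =-1730.11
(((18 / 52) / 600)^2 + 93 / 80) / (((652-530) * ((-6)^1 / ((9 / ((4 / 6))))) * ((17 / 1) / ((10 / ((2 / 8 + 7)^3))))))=-282906081 / 8548490834000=-0.00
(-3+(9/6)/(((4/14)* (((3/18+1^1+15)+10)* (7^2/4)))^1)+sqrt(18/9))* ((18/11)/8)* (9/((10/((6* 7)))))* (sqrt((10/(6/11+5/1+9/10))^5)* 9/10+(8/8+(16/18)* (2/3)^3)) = (-3279+1099* sqrt(2))* (109415054503+2646270000* sqrt(7799))/12310084633660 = -48.07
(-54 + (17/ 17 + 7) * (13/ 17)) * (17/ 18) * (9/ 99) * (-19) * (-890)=-625670/ 9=-69518.89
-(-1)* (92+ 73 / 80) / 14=7433 / 1120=6.64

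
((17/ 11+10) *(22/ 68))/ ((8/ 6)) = 381/ 136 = 2.80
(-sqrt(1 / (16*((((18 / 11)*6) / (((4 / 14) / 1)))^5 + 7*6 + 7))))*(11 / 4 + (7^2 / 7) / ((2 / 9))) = -0.00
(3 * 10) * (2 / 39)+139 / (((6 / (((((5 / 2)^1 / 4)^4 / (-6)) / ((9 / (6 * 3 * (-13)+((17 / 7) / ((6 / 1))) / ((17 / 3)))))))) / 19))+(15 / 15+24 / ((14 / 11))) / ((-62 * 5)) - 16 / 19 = 207410698194703 / 711314472960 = 291.59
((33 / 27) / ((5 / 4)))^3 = 85184 / 91125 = 0.93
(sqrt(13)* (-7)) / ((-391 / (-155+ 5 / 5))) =-1078* sqrt(13) / 391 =-9.94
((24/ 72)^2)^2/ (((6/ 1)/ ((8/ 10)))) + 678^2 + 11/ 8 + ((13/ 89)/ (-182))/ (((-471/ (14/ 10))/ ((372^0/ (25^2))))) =39020841389845949/ 84885975000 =459685.38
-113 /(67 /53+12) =-8.52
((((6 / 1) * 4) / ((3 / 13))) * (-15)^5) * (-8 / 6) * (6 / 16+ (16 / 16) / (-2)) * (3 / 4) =-9871875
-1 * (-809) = 809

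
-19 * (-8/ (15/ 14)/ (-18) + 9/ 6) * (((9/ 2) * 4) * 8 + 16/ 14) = -4990084/ 945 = -5280.51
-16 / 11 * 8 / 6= -64 / 33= -1.94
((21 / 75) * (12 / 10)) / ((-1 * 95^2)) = -42 / 1128125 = -0.00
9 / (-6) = -1.50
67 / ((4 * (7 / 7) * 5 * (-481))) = -67 / 9620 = -0.01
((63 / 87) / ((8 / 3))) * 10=315 / 116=2.72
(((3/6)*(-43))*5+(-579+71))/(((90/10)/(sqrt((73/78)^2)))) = -89863/1404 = -64.00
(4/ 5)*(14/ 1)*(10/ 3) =112/ 3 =37.33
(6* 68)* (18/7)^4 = 42830208/2401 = 17838.49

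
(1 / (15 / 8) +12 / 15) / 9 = 4 / 27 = 0.15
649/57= 11.39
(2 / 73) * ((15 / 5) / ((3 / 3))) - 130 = -9484 / 73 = -129.92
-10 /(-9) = 10 /9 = 1.11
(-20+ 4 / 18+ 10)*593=-52184 / 9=-5798.22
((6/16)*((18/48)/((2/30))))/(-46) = -0.05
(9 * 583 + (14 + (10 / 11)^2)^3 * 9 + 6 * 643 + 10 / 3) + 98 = 204823346227 / 5314683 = 38539.15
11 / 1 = 11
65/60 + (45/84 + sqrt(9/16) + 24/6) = 535/84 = 6.37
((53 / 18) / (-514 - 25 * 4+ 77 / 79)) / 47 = -4187 / 40970934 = -0.00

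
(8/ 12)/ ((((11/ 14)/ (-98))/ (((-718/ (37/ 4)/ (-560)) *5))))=-70364/ 1221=-57.63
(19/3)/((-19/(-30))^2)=300/19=15.79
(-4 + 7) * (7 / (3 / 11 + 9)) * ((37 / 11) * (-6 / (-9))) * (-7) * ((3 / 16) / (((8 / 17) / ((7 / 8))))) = -12.39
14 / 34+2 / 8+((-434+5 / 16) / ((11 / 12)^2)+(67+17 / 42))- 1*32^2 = -254353861 / 172788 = -1472.06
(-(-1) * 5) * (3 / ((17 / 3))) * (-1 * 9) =-405 / 17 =-23.82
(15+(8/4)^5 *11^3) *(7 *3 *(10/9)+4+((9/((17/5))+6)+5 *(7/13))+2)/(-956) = -574470181/316914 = -1812.70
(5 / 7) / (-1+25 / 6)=30 / 133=0.23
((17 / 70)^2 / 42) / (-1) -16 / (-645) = 69031 / 2949800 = 0.02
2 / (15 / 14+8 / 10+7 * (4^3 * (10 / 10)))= 0.00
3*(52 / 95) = 156 / 95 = 1.64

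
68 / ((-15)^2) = 68 / 225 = 0.30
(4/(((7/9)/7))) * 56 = 2016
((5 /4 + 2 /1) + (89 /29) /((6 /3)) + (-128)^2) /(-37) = -1901099 /4292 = -442.94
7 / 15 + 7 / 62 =539 / 930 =0.58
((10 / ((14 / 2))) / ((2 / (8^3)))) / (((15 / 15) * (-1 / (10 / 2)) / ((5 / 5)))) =-12800 / 7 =-1828.57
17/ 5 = 3.40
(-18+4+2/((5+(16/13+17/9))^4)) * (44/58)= -62714919974069/5905170312500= -10.62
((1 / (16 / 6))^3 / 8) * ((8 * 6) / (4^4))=81 / 65536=0.00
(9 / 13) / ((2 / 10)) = 45 / 13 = 3.46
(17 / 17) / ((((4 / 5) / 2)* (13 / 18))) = 45 / 13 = 3.46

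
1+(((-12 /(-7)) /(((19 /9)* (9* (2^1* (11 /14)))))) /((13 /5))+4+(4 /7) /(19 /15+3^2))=676015 /133133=5.08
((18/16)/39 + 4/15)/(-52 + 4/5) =-461/79872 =-0.01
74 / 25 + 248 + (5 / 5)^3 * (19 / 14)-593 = -119239 / 350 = -340.68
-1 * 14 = -14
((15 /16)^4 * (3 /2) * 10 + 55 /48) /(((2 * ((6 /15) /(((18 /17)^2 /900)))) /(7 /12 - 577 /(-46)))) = 1813967263 /6969884672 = 0.26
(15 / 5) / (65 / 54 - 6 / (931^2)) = 2.49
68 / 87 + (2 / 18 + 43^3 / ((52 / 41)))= 850816523 / 13572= 62689.10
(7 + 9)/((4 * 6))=2/3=0.67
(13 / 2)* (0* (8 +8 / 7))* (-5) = 0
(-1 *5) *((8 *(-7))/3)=280/3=93.33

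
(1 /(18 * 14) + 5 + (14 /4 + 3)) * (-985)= -2855515 /252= -11331.41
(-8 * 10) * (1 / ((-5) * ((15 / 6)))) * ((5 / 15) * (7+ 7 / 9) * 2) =896 / 27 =33.19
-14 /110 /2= -7 /110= -0.06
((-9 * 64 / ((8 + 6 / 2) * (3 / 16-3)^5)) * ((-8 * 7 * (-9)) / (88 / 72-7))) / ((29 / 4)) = -3758096384 / 1049709375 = -3.58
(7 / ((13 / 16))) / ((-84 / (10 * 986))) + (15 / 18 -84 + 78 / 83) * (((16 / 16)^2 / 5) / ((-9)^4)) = -1011.28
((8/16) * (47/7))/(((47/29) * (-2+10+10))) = 29/252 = 0.12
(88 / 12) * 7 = 154 / 3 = 51.33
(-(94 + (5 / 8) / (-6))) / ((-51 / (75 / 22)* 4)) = 112675 / 71808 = 1.57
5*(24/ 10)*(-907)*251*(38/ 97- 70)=18445680768/ 97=190161657.40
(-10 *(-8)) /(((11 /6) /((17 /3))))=2720 /11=247.27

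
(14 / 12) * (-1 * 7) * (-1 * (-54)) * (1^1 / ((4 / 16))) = -1764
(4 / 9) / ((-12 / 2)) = -2 / 27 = -0.07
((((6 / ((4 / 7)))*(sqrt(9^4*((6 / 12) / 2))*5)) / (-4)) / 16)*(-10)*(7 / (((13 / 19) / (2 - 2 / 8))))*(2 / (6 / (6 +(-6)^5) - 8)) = -51270053625 / 34481408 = -1486.89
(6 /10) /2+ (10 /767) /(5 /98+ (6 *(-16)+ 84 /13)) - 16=-1056056641 /67264130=-15.70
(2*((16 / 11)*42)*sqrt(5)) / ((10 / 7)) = 4704*sqrt(5) / 55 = 191.24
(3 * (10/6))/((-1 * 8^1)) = -5/8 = -0.62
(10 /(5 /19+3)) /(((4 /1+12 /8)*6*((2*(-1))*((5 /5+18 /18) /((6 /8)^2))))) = -285 /21824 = -0.01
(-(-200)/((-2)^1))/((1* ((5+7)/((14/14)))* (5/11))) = -55/3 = -18.33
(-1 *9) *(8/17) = -72/17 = -4.24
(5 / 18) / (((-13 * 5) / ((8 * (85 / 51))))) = -20 / 351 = -0.06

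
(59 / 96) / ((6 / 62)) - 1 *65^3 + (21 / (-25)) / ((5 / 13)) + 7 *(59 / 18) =-9885523999 / 36000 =-274597.89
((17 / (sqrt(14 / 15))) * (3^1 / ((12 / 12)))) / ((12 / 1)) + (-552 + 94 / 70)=-19273 / 35 + 17 * sqrt(210) / 56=-546.26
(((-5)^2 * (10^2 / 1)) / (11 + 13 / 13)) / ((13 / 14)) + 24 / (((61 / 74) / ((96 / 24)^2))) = 1641974 / 2379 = 690.20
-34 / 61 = -0.56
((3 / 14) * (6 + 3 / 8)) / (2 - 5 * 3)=-153 / 1456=-0.11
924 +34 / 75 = 69334 / 75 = 924.45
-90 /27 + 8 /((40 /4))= -38 /15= -2.53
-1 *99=-99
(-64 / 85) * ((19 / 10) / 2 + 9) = -3184 / 425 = -7.49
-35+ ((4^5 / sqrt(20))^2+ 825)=266094 / 5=53218.80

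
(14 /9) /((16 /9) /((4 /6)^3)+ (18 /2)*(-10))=-1 /54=-0.02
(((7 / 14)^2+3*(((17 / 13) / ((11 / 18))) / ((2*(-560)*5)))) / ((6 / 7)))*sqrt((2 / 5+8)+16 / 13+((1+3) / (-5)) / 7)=99641*sqrt(78806) / 31231200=0.90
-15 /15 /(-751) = 0.00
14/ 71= 0.20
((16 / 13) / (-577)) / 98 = -8 / 367549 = -0.00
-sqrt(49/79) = -7 * sqrt(79)/79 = -0.79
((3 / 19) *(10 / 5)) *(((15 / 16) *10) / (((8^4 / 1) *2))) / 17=225 / 10584064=0.00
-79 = -79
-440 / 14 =-220 / 7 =-31.43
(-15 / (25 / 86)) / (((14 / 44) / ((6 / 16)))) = -4257 / 70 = -60.81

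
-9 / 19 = -0.47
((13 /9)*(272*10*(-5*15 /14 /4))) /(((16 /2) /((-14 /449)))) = 27625 /1347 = 20.51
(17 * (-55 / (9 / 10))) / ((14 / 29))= -135575 / 63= -2151.98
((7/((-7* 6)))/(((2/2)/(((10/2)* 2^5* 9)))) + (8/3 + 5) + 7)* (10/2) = -3380/3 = -1126.67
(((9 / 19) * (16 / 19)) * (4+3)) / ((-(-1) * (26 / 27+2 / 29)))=98658 / 36461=2.71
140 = 140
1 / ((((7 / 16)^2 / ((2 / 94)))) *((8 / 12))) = 384 / 2303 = 0.17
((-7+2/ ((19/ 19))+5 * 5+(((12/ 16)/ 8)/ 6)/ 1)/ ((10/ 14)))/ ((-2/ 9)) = -80703/ 640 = -126.10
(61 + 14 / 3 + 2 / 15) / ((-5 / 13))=-4277 / 25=-171.08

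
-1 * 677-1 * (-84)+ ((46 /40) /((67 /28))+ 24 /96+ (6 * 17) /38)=-15010839 /25460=-589.59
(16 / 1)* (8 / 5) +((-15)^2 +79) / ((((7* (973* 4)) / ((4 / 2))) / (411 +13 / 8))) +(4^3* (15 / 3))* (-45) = -489206597 / 34055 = -14365.19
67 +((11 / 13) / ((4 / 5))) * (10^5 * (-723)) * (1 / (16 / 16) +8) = -8947124129 / 13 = -688240317.62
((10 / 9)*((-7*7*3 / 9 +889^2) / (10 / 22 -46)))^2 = 68016921664291600 / 182979729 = 371718342.99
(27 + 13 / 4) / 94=0.32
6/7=0.86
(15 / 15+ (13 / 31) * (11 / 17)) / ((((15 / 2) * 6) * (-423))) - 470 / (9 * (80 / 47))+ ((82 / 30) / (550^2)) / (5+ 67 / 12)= -23647582254084083 / 770766076575000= -30.68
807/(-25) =-32.28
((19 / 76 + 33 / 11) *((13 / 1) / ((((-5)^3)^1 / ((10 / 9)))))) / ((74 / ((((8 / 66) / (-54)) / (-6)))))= -169 / 89010900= -0.00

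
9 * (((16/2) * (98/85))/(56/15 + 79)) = 21168/21097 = 1.00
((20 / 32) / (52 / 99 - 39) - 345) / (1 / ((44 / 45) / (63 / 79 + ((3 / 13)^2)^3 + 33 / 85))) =-19222271532068605 / 67570397450694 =-284.48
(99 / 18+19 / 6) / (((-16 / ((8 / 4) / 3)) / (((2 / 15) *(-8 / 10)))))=26 / 675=0.04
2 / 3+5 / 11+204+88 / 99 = 20395 / 99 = 206.01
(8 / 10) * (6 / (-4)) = -1.20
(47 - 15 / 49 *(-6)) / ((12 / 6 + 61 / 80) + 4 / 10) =191440 / 12397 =15.44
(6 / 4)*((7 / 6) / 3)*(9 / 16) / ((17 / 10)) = 105 / 544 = 0.19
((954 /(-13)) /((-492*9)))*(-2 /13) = -53 /20787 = -0.00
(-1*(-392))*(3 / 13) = 1176 / 13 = 90.46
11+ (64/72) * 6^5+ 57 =6980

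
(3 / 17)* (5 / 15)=1 / 17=0.06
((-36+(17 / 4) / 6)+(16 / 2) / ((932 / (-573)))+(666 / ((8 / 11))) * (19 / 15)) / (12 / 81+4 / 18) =281771343 / 93200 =3023.30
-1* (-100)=100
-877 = -877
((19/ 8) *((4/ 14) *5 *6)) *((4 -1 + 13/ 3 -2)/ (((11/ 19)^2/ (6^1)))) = 1646160/ 847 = 1943.52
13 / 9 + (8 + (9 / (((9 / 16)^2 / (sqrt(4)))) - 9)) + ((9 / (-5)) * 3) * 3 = 41.13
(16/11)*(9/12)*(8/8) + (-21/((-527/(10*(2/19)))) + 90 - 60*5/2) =-6483804/110143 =-58.87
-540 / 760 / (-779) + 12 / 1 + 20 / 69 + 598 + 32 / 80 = 6236795491 / 10212690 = 610.69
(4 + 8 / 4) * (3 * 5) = 90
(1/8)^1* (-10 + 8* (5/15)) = -11/12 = -0.92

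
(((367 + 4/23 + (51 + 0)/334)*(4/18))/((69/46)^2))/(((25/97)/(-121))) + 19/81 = -132476182769/7778025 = -17032.11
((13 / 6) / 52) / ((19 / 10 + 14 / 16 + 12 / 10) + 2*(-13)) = -5 / 2643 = -0.00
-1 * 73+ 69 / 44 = -71.43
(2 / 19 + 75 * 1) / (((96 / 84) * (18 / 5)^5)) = 31215625 / 287214336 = 0.11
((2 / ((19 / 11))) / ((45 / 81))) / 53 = 198 / 5035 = 0.04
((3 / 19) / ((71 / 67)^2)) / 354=4489 / 11301922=0.00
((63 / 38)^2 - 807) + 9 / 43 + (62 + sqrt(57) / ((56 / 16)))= -46074877 / 62092 + 2*sqrt(57) / 7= -739.88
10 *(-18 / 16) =-45 / 4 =-11.25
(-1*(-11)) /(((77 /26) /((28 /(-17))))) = -104 /17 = -6.12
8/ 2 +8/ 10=24/ 5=4.80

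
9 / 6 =3 / 2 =1.50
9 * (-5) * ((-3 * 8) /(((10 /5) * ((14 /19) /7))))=5130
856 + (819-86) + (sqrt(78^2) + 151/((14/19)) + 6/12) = 13107/7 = 1872.43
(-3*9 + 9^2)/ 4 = 27/ 2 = 13.50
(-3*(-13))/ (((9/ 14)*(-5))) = -182/ 15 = -12.13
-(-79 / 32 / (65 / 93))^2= -53978409 / 4326400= -12.48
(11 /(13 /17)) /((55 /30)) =102 /13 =7.85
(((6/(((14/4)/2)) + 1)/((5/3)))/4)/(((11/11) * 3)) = 31/140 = 0.22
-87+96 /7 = -513 /7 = -73.29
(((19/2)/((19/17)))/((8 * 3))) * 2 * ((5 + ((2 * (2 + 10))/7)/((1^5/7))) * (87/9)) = 14297/72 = 198.57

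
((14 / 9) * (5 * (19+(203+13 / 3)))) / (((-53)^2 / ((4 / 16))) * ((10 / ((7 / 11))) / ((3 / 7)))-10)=4753 / 1112337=0.00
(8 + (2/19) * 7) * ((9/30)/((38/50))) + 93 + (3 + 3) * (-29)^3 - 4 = -52793200/361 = -146241.55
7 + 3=10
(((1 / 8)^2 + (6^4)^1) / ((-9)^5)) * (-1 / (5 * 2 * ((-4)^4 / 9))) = 16589 / 214990848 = 0.00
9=9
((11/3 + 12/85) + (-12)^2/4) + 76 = 115.81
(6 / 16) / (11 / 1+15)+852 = 852.01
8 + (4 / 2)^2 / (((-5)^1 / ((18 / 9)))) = 32 / 5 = 6.40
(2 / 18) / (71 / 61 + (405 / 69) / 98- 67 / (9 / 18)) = -137494 / 164303343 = -0.00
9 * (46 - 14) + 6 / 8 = 1155 / 4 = 288.75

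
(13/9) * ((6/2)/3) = 13/9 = 1.44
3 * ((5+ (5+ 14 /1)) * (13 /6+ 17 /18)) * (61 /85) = 13664 /85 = 160.75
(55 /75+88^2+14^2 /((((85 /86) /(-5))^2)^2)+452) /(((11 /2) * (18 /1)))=171089389511 /124028685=1379.43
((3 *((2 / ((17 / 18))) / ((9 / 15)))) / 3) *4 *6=1440 / 17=84.71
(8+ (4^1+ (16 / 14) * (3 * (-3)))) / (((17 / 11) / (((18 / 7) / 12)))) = 198 / 833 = 0.24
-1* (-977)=977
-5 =-5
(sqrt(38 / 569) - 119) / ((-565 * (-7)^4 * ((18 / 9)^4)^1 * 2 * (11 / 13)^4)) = 485537 / 90795283040 - 28561 * sqrt(21622) / 361637612348320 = 0.00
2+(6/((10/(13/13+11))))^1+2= 56/5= 11.20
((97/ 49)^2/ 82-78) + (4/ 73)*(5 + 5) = -77.40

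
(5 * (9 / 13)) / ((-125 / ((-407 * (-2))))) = -7326 / 325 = -22.54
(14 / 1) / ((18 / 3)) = 7 / 3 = 2.33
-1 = -1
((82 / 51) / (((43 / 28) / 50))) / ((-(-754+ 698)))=2050 / 2193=0.93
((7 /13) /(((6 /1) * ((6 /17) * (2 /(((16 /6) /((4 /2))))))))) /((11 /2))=119 /3861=0.03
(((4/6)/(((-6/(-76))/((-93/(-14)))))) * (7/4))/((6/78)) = 7657/6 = 1276.17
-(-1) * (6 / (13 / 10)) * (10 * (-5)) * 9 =-27000 / 13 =-2076.92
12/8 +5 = 13/2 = 6.50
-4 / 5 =-0.80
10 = 10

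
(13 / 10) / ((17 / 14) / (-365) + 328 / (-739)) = -4909177 / 1688643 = -2.91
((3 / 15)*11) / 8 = 11 / 40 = 0.28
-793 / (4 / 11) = -8723 / 4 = -2180.75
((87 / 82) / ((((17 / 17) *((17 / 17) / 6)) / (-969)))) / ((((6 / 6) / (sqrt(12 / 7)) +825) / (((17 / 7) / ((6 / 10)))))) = -70940974500 / 2344070491 +14331510 *sqrt(21) / 2344070491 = -30.24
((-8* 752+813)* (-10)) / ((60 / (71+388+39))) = 431849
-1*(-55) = 55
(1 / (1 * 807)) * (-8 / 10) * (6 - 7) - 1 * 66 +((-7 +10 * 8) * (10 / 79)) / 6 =-6849083 / 106255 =-64.46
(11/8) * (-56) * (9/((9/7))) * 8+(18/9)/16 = -34495/8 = -4311.88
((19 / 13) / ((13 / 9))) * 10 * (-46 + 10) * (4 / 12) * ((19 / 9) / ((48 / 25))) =-45125 / 338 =-133.51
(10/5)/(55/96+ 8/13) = 2496/1483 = 1.68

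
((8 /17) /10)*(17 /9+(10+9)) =0.98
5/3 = 1.67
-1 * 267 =-267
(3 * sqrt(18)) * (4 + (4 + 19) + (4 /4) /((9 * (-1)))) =242 * sqrt(2) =342.24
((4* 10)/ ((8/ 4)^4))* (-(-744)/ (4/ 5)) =2325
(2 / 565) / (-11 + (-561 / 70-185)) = -28 / 1613753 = -0.00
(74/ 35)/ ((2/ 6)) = 222/ 35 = 6.34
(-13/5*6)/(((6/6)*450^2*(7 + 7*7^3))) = -13/406350000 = -0.00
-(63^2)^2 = -15752961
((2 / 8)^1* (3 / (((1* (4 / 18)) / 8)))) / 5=27 / 5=5.40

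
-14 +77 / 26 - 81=-2393 / 26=-92.04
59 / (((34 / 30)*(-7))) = -885 / 119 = -7.44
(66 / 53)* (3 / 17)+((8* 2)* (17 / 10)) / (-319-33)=28243 / 198220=0.14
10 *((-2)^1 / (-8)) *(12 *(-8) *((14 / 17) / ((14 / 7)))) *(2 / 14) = -240 / 17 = -14.12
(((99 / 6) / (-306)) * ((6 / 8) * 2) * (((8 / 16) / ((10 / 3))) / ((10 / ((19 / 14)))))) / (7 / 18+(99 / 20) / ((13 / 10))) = -73359 / 186972800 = -0.00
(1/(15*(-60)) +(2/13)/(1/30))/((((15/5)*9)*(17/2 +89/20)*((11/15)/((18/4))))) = 53987/666666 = 0.08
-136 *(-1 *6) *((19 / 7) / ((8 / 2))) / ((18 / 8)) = 246.10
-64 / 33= -1.94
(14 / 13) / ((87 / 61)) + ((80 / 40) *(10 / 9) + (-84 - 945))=-3481295 / 3393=-1026.02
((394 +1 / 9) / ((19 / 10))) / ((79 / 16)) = 567520 / 13509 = 42.01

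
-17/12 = -1.42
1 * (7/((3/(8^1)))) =56/3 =18.67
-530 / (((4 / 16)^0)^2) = -530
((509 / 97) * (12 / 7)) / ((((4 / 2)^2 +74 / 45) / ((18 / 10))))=247374 / 86233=2.87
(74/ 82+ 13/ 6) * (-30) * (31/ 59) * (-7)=819175/ 2419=338.64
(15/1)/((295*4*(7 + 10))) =3/4012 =0.00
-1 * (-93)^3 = 804357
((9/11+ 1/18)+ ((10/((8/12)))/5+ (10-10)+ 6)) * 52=50830/99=513.43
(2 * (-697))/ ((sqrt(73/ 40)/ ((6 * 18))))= -301104 * sqrt(730)/ 73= -111443.59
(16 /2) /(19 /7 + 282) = 56 /1993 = 0.03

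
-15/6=-5/2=-2.50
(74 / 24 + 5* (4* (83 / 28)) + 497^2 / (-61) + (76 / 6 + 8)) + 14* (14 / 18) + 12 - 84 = -61909243 / 15372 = -4027.40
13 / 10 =1.30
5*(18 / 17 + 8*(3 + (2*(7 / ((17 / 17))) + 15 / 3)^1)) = 15050 / 17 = 885.29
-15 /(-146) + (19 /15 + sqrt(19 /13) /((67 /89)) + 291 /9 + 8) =89 * sqrt(247) /871 + 30443 /730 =43.31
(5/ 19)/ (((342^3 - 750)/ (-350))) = -875/ 380008911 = -0.00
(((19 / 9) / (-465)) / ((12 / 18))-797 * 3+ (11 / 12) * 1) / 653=-13336703 / 3643740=-3.66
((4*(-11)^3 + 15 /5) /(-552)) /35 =5321 /19320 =0.28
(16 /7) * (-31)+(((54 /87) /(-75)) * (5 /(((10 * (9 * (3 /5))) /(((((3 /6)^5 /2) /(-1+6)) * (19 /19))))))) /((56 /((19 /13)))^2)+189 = 26147532902039 /221321318400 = 118.14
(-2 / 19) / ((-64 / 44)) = 11 / 152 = 0.07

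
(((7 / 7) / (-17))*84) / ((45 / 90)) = -168 / 17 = -9.88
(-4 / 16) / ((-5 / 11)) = 11 / 20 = 0.55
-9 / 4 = -2.25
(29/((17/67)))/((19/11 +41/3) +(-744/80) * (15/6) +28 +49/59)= 15132084/2776933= 5.45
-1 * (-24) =24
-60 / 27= -20 / 9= -2.22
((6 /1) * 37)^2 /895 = 49284 /895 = 55.07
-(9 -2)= -7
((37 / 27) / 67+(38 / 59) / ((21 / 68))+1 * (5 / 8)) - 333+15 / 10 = -1965031235 / 5976936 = -328.77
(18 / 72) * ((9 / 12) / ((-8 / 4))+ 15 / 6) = 17 / 32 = 0.53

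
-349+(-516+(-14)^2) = -669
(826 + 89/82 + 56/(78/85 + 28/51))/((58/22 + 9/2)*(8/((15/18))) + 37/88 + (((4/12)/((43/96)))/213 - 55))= 142966677780/2302133231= 62.10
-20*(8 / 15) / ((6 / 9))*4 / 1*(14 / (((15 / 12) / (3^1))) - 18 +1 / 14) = -35104 / 35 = -1002.97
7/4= 1.75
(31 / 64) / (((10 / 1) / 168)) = 8.14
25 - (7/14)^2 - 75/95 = 1821/76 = 23.96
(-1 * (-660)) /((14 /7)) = 330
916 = 916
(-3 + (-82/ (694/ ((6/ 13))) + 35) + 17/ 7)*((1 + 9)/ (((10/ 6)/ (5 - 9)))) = -26050296/ 31577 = -824.98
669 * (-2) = -1338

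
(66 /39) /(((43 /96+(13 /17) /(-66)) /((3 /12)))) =32912 /33943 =0.97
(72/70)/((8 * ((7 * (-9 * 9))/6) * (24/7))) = -1/2520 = -0.00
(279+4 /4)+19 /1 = 299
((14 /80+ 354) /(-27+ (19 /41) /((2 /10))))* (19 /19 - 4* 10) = 22653033 /40480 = 559.61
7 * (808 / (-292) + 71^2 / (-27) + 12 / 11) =-28589855 / 21681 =-1318.66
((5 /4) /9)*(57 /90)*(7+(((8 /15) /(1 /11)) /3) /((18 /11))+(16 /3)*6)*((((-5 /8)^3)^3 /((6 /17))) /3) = -2053951953125 /42268920643584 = -0.05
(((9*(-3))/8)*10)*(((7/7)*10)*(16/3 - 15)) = 6525/2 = 3262.50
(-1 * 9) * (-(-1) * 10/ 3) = -30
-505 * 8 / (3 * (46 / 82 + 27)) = -16564 / 339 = -48.86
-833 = -833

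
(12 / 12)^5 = 1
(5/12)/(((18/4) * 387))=5/20898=0.00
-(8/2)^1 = -4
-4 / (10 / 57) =-114 / 5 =-22.80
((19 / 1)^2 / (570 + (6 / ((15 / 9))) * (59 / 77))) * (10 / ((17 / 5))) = 3474625 / 1874352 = 1.85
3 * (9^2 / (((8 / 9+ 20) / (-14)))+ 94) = 11199 / 94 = 119.14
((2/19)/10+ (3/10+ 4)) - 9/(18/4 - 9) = 1199/190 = 6.31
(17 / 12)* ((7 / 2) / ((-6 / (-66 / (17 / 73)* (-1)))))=-5621 / 24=-234.21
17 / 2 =8.50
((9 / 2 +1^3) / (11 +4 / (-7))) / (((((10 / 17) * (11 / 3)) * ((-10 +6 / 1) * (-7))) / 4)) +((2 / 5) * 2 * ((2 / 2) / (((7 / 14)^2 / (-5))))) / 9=-22901 / 13140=-1.74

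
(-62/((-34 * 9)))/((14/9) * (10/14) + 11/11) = 31/323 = 0.10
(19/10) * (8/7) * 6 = 456/35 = 13.03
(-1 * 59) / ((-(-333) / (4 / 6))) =-118 / 999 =-0.12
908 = 908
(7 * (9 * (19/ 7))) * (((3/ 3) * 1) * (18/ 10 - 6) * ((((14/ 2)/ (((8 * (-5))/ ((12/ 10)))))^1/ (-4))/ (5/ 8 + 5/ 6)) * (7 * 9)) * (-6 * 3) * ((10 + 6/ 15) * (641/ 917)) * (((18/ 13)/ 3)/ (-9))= -4474759464/ 409375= -10930.71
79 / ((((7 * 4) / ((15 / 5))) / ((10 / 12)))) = 395 / 56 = 7.05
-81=-81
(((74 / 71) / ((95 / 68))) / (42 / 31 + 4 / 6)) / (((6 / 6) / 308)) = 36034152 / 317015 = 113.67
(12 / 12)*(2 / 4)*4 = 2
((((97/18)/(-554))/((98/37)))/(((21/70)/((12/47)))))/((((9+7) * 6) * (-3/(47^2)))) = 843415/35181216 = 0.02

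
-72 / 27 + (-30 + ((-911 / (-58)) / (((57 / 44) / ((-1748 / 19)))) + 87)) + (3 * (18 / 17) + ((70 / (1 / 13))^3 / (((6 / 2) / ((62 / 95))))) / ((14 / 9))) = 2961439708595 / 28101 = 105385563.10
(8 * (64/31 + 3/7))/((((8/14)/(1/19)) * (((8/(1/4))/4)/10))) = 2705/1178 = 2.30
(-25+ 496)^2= 221841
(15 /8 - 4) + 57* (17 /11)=7565 /88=85.97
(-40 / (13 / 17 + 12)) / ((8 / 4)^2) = -170 / 217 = -0.78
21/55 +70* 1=3871/55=70.38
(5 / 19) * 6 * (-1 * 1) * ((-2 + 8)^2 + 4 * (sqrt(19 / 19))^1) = -1200 / 19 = -63.16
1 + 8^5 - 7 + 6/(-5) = 163804/5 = 32760.80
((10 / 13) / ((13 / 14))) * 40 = 5600 / 169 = 33.14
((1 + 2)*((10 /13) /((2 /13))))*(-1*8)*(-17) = 2040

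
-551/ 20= -27.55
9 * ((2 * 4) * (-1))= -72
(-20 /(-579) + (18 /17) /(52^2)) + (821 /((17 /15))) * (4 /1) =38561586971 /13307736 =2897.68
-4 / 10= -2 / 5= -0.40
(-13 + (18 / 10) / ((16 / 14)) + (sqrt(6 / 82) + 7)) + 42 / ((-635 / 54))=-40623 / 5080 + sqrt(123) / 41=-7.73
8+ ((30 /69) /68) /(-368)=2302203 /287776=8.00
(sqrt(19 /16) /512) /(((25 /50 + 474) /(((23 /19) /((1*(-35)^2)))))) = 23*sqrt(19) /22618086400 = 0.00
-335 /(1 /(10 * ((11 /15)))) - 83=-2539.67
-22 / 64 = -11 / 32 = -0.34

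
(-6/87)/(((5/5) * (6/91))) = -91/87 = -1.05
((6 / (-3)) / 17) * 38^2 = -2888 / 17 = -169.88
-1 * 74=-74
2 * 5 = 10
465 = 465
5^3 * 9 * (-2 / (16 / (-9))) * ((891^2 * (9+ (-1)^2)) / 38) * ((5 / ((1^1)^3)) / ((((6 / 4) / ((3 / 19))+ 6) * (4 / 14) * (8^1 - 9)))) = -1406657896875 / 4712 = -298526718.35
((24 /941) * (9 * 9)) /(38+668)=972 /332173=0.00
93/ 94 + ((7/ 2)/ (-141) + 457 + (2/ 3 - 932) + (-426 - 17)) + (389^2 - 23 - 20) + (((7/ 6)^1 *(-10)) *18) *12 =20845670/ 141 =147841.63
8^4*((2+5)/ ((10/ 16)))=229376/ 5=45875.20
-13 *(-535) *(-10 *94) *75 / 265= -98065500 / 53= -1850292.45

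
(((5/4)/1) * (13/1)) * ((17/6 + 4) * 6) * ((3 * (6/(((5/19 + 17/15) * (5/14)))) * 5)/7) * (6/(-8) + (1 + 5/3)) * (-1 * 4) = -131676.44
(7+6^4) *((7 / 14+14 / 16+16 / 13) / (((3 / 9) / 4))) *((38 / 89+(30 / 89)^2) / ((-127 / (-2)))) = 4536089598 / 13077571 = 346.86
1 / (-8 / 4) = -0.50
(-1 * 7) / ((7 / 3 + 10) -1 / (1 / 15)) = 21 / 8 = 2.62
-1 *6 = -6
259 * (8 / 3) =2072 / 3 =690.67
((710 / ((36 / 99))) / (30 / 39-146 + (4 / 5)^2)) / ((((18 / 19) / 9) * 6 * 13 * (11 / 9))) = -168625 / 125312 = -1.35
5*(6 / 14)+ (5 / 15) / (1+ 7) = 367 / 168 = 2.18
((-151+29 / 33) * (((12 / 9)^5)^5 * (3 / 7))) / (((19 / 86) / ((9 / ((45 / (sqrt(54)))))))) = -479682899910858899456 * sqrt(6) / 2065972059358515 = -568729.06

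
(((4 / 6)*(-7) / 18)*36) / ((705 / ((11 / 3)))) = -308 / 6345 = -0.05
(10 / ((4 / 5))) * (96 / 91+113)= 259475 / 182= 1425.69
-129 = -129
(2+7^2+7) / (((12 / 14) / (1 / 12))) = 5.64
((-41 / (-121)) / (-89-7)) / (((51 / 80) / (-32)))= 3280 / 18513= 0.18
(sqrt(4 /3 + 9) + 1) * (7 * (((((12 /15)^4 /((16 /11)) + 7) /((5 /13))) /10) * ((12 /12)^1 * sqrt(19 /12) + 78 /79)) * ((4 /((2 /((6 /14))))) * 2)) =19721 * (3 + sqrt(93)) * (468 + 79 * sqrt(57)) /1234375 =215.02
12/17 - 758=-12874/17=-757.29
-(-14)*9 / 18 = 7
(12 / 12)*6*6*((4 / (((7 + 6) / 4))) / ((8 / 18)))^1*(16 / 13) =20736 / 169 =122.70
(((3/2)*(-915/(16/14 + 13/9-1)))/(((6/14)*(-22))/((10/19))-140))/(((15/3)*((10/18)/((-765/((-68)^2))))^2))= 1588477149/16356382720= 0.10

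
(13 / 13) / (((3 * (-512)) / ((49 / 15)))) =-49 / 23040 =-0.00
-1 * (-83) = 83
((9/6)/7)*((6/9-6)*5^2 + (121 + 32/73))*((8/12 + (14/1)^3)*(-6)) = 21449570/511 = 41975.68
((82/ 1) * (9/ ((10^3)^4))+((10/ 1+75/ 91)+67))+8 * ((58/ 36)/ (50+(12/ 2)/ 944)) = 78.08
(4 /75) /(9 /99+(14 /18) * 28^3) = 132 /42257825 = 0.00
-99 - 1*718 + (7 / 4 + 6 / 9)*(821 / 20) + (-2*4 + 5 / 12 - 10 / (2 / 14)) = -190891 / 240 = -795.38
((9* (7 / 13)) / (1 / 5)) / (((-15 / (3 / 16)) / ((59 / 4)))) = -3717 / 832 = -4.47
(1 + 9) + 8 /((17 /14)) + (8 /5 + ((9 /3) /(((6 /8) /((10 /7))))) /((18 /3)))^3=33.22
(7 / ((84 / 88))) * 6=44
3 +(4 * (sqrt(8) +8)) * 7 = 56 * sqrt(2) +227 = 306.20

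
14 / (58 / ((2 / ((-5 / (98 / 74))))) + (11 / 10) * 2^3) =-3430 / 24669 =-0.14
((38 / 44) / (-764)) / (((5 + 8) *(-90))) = 19 / 19665360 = 0.00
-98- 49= -147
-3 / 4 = -0.75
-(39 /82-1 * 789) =64659 /82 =788.52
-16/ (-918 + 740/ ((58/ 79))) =-29/ 163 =-0.18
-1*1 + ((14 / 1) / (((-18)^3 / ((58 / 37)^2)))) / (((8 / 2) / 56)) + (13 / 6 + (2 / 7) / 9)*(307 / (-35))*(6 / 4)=-29348479633 / 978040980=-30.01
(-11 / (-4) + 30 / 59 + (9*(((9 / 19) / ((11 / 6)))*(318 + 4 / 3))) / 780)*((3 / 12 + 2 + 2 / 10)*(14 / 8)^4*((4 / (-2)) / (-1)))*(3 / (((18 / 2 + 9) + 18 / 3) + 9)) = 17.59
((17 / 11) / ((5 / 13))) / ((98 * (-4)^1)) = -221 / 21560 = -0.01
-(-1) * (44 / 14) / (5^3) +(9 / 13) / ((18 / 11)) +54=1238697 / 22750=54.45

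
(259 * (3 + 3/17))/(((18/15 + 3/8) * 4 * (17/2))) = 4440/289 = 15.36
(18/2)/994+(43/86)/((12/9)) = 1527/3976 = 0.38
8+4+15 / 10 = 27 / 2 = 13.50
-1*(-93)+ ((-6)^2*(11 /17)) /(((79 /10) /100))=520899 /1343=387.86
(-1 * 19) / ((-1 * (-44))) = -19 / 44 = -0.43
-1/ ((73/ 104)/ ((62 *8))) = -51584/ 73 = -706.63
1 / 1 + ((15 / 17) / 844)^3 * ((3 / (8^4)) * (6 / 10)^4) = 60492851449698721 / 60492851449692160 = 1.00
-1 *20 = -20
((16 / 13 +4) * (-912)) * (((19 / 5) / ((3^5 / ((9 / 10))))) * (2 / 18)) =-196384 / 26325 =-7.46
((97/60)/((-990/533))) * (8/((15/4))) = -206804/111375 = -1.86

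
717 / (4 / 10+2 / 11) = 39435 / 32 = 1232.34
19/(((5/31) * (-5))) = -589/25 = -23.56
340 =340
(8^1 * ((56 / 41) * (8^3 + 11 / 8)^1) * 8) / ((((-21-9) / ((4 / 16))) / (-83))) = 31039.57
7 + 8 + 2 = 17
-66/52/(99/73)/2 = -73/156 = -0.47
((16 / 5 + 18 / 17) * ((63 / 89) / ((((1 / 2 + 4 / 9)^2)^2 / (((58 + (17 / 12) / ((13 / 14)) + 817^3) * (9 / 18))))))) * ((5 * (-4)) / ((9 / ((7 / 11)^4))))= -376512717.09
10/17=0.59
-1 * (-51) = 51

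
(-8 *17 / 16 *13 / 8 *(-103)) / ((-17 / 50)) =-33475 / 8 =-4184.38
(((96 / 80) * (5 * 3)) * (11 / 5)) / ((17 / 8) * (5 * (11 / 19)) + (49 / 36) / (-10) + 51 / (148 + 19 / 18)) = 90841014 / 14583559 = 6.23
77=77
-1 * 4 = -4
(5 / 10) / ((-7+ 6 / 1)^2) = 1 / 2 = 0.50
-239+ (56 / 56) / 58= -13861 / 58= -238.98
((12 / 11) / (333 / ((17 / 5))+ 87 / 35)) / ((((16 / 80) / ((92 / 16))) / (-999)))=-2972025 / 9526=-311.99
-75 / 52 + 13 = 601 / 52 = 11.56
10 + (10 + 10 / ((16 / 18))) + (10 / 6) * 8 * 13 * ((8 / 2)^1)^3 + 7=133579 / 12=11131.58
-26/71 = -0.37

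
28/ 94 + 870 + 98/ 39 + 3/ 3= 873.81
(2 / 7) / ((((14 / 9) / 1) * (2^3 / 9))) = 81 / 392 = 0.21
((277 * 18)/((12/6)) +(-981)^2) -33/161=155341461/161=964853.80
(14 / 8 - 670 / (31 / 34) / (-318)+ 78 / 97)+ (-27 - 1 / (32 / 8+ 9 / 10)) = -2093404525 / 93710148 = -22.34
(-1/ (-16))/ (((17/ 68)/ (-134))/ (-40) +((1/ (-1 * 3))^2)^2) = 108540/ 21521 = 5.04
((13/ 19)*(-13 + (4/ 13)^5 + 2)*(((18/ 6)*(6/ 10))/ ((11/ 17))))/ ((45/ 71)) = -4928421193/ 149231225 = -33.03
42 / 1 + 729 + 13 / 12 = 9265 / 12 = 772.08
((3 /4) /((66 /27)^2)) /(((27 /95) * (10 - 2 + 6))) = 855 /27104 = 0.03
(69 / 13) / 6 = 23 / 26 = 0.88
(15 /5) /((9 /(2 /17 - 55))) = -311 /17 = -18.29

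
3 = 3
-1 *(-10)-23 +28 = 15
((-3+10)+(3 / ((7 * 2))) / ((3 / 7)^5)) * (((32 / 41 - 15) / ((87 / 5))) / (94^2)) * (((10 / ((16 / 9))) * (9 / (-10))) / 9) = 10304525 / 9077187456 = 0.00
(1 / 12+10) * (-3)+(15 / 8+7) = -171 / 8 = -21.38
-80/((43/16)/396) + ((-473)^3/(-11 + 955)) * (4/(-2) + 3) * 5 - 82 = -23233943919/40592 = -572377.41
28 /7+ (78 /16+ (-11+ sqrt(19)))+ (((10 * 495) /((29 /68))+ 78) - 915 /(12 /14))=sqrt(19)+ 2462743 /232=10619.63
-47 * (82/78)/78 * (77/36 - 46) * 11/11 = 27.78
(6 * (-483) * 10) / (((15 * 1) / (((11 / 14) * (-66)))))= 100188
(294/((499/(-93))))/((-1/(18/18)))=54.79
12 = 12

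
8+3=11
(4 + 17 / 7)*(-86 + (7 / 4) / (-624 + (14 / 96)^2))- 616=-11763009194 / 10063529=-1168.88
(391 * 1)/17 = 23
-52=-52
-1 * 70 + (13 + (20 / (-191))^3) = -397176647 / 6967871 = -57.00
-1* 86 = -86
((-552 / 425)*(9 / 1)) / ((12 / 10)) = -9.74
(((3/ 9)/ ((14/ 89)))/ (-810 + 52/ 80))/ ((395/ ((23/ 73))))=-0.00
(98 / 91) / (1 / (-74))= -1036 / 13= -79.69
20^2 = 400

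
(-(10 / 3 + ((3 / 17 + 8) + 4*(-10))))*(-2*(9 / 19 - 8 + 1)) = 360344 / 969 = 371.87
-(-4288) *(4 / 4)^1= 4288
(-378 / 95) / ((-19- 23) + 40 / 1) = 189 / 95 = 1.99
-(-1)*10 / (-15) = -2 / 3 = -0.67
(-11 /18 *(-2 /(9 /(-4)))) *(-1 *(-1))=-44 /81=-0.54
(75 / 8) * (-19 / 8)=-1425 / 64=-22.27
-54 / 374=-27 / 187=-0.14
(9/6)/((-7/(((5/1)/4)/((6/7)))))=-5/16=-0.31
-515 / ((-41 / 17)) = 8755 / 41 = 213.54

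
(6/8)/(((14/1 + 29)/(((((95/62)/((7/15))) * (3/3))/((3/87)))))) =123975/74648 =1.66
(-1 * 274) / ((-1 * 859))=274 / 859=0.32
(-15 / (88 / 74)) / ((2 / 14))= -3885 / 44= -88.30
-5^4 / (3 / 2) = -1250 / 3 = -416.67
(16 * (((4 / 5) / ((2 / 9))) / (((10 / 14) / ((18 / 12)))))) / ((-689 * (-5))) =3024 / 86125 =0.04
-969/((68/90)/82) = -105165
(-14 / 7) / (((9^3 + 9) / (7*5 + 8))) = -43 / 369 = -0.12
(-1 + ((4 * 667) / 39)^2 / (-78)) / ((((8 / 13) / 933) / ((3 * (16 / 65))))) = -2250664082 / 32955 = -68295.07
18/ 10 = 9/ 5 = 1.80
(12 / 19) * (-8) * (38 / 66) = -32 / 11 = -2.91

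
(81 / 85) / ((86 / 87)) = 7047 / 7310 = 0.96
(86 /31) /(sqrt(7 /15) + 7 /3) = 645 /496- 129 * sqrt(105) /3472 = 0.92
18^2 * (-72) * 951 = -22184928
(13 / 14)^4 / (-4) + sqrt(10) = -28561 / 153664 + sqrt(10) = 2.98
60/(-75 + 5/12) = -144/179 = -0.80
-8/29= -0.28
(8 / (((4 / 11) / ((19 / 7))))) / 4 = 209 / 14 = 14.93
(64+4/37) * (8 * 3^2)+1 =170821/37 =4616.78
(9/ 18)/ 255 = 1/ 510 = 0.00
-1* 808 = -808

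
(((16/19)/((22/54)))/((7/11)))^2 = 10.55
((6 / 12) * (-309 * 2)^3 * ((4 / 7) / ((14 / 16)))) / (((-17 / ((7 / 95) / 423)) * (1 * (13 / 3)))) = 1258821504 / 6907355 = 182.24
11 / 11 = 1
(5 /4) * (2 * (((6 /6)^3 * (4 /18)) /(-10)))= -1 /18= -0.06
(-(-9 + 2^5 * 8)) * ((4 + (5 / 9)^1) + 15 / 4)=-73853 / 36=-2051.47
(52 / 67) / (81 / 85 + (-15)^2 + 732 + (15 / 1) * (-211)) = -4420 / 12569133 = -0.00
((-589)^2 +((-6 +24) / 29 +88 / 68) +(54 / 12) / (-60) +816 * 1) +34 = 6858080401 / 19720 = 347772.84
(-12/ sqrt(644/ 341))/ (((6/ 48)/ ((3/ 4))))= -36 * sqrt(54901)/ 161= -52.39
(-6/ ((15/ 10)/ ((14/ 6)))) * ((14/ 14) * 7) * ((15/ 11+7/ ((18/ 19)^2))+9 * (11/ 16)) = -10723013/ 10692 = -1002.90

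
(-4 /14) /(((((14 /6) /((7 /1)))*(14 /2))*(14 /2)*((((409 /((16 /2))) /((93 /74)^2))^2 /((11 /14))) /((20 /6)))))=-32914288440 /752741174504641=-0.00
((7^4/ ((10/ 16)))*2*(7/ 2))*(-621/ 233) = -71671.40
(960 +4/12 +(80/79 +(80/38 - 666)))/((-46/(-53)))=70989419/207138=342.72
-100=-100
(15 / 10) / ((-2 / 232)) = -174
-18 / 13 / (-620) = 9 / 4030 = 0.00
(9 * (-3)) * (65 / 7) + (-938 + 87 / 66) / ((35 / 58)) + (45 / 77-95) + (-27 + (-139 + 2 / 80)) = -907861 / 440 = -2063.32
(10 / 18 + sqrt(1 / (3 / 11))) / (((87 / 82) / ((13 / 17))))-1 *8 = -101158 / 13311 + 1066 *sqrt(33) / 4437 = -6.22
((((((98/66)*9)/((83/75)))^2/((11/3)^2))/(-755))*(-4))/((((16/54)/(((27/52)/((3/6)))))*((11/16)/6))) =3827969523000/2177909905457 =1.76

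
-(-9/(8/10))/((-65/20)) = -45/13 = -3.46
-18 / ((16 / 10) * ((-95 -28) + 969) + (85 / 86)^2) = -0.01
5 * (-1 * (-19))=95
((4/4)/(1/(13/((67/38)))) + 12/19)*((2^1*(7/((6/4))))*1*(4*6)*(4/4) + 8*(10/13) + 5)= 1882.34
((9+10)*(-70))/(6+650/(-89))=59185/58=1020.43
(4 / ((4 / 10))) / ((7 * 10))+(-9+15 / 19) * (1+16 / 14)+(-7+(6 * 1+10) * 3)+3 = 3531 / 133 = 26.55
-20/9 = -2.22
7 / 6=1.17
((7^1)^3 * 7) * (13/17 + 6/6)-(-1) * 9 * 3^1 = 4264.06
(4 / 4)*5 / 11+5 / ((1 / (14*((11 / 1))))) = 8475 / 11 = 770.45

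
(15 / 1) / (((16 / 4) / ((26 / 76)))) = 195 / 152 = 1.28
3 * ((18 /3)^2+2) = 114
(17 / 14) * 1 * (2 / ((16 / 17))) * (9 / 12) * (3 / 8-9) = -59823 / 3584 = -16.69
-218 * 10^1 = -2180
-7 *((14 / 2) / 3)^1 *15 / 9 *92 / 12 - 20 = -6175 / 27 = -228.70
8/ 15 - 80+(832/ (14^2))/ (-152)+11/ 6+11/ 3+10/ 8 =-72.74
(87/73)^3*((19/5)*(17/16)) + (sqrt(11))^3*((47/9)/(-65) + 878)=212696469/31121360 + 5649413*sqrt(11)/585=32035.87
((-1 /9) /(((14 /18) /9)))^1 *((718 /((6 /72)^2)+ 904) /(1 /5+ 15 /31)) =-72746460 /371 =-196082.10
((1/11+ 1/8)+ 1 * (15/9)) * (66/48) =497/192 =2.59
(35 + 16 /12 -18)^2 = 3025 /9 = 336.11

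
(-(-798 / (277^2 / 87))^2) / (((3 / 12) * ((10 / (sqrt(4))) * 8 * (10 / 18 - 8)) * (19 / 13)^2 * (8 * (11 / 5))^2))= 25384950045 / 1527317147141984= 0.00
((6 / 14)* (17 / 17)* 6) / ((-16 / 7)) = -9 / 8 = -1.12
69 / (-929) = -69 / 929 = -0.07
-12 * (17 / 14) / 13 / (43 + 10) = -0.02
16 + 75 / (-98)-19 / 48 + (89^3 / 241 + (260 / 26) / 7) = 1667307989 / 566832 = 2941.45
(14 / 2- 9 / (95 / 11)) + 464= 44646 / 95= 469.96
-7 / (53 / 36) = -252 / 53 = -4.75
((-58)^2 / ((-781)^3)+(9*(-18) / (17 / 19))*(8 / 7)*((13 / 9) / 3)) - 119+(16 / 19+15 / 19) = -233728007324998 / 1077094142201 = -217.00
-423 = -423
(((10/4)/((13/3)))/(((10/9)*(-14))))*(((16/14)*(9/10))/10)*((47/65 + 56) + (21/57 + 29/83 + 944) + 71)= -13356562311/3264784250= -4.09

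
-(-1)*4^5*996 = 1019904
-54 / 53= -1.02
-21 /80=-0.26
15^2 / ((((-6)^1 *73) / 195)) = -14625 / 146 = -100.17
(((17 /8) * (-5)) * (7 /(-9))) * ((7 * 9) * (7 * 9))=262395 /8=32799.38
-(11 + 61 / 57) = -688 / 57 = -12.07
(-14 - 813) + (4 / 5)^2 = -826.36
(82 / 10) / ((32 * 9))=0.03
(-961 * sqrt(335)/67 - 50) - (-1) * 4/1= -961 * sqrt(335)/67 - 46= -308.53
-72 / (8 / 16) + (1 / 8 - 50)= -1551 / 8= -193.88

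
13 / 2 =6.50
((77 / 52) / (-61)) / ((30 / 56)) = -539 / 11895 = -0.05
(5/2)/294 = 5/588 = 0.01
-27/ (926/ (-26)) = 351/ 463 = 0.76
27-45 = -18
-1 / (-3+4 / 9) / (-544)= -9 / 12512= -0.00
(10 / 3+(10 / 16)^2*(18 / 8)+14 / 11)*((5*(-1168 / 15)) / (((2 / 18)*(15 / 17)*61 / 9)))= -172512651 / 53680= -3213.72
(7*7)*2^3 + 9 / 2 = 793 / 2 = 396.50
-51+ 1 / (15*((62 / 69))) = -15787 / 310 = -50.93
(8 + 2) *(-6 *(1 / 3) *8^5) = -655360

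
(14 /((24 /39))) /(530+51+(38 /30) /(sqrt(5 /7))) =8497125 /217002056 - 3705 * sqrt(35) /217002056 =0.04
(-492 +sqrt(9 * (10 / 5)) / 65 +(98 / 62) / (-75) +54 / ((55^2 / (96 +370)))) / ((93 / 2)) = -272155154 / 26163225 +2 * sqrt(2) / 2015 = -10.40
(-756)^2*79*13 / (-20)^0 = 586967472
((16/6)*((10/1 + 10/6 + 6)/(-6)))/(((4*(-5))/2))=106/135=0.79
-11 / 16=-0.69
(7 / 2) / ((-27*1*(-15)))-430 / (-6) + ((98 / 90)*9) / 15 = 292931 / 4050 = 72.33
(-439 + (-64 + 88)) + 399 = -16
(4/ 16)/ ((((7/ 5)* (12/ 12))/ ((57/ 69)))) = 95/ 644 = 0.15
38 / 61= 0.62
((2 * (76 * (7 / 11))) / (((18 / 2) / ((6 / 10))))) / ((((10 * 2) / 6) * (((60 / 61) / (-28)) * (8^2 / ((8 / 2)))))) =-56791 / 16500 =-3.44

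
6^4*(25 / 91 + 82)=9703152 / 91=106628.04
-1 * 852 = -852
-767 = -767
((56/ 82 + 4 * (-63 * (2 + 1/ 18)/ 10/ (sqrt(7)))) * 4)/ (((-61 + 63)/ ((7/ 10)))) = 196/ 205- 259 * sqrt(7)/ 25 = -26.45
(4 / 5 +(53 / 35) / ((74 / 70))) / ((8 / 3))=0.84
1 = 1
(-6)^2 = 36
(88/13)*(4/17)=352/221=1.59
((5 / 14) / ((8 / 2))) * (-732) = -915 / 14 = -65.36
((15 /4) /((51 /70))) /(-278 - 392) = -35 /4556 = -0.01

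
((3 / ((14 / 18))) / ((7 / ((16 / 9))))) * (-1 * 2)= -96 / 49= -1.96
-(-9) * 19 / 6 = 57 / 2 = 28.50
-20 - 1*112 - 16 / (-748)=-24680 / 187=-131.98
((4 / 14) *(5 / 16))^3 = 125 / 175616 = 0.00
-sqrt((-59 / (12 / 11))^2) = -54.08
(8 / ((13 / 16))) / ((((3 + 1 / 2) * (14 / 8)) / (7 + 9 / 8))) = 640 / 49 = 13.06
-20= -20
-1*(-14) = 14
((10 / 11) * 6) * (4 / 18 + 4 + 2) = 1120 / 33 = 33.94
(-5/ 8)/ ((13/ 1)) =-5/ 104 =-0.05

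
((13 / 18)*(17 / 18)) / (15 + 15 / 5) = 221 / 5832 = 0.04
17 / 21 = 0.81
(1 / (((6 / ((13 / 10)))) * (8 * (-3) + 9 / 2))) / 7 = -1 / 630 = -0.00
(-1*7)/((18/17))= -119/18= -6.61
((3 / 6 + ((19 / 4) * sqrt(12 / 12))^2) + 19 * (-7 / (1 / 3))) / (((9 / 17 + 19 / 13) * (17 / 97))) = -1516983 / 1408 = -1077.40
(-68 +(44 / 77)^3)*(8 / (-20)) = 9304 / 343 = 27.13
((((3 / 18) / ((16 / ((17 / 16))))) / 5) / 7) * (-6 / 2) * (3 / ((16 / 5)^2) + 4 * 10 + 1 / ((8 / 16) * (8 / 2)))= -177531 / 4587520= -0.04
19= 19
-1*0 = 0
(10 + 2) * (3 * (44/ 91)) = 1584/ 91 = 17.41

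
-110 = -110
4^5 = 1024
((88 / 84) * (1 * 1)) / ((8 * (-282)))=-11 / 23688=-0.00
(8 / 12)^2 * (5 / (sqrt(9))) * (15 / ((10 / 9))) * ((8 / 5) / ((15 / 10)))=32 / 3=10.67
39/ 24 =13/ 8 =1.62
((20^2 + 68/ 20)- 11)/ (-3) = -654/ 5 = -130.80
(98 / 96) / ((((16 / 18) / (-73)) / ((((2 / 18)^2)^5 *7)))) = -25039 / 148769467776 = -0.00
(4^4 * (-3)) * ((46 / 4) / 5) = -8832 / 5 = -1766.40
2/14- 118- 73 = -1336/7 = -190.86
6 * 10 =60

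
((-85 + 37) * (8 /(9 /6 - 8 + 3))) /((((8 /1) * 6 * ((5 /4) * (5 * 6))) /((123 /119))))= 1312 /20825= 0.06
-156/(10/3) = -234/5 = -46.80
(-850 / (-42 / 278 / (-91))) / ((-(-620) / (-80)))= 66062.37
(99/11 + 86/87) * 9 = 2607/29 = 89.90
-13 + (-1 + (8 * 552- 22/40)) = 88029/20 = 4401.45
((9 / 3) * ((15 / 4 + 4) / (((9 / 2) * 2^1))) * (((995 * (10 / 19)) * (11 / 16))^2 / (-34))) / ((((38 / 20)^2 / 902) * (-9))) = 273427.83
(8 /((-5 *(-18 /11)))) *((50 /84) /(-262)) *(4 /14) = -110 /173313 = -0.00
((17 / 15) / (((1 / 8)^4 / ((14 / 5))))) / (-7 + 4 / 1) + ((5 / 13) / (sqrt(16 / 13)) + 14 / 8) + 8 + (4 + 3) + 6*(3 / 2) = -3876217 / 900 + 5*sqrt(13) / 52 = -4306.56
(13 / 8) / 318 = 13 / 2544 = 0.01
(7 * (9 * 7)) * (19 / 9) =931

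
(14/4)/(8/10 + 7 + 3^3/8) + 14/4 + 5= 7879/894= 8.81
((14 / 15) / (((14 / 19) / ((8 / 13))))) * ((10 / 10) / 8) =19 / 195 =0.10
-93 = -93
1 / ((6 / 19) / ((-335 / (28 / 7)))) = -265.21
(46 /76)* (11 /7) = 253 /266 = 0.95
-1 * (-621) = 621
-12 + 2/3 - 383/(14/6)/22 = -8683/462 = -18.79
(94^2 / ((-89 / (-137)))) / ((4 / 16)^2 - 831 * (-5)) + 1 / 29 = 567603657 / 171587461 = 3.31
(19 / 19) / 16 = 1 / 16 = 0.06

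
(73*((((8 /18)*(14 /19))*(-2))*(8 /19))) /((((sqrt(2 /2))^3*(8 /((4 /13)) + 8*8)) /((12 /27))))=-130816 /1315845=-0.10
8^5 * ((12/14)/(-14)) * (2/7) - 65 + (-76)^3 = -150787671/343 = -439614.20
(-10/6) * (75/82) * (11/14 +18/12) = -1000/287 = -3.48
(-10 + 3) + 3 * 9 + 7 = 27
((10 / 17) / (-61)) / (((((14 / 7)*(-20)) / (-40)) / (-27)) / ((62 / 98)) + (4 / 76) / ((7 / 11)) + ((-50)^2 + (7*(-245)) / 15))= -1113210 / 275403856093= -0.00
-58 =-58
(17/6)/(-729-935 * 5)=-17/32424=-0.00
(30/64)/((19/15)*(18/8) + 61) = 75/10216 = 0.01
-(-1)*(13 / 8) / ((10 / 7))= 91 / 80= 1.14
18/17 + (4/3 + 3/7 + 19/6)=1425/238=5.99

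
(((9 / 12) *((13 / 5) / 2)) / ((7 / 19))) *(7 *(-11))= -8151 / 40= -203.78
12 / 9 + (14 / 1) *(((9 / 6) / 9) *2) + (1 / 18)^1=109 / 18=6.06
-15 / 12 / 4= -5 / 16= -0.31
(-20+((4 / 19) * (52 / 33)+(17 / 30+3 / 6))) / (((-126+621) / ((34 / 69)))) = -0.02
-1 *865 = -865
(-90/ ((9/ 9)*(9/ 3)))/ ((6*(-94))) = 5/ 94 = 0.05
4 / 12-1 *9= -26 / 3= -8.67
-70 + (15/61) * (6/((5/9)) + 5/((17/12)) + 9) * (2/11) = -786592/11407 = -68.96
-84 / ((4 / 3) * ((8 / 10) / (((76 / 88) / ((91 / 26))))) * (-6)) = 285 / 88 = 3.24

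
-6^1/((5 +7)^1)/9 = -1/18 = -0.06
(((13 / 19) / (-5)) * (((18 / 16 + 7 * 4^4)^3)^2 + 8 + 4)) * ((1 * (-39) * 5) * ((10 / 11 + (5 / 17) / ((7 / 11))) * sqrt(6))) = 7930046386973805255259977342945 * sqrt(6) / 6519783424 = 2979327075985881251786.72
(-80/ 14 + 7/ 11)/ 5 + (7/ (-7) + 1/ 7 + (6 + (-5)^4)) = 34602/ 55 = 629.13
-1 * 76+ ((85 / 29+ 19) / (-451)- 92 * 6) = -8214248 / 13079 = -628.05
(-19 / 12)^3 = -3.97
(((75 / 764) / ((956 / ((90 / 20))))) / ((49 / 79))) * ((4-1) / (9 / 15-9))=-266625 / 1002086848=-0.00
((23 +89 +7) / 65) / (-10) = -119 / 650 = -0.18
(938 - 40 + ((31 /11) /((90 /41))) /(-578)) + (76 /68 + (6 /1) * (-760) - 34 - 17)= -2124014591 /572220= -3711.88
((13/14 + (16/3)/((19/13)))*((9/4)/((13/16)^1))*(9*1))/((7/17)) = 257958/931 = 277.08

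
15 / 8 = 1.88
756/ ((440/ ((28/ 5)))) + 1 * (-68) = -16054/ 275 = -58.38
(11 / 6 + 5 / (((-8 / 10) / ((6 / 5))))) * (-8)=45.33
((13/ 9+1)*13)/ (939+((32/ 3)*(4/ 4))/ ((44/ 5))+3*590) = 3146/ 268311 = 0.01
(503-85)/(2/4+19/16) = 6688/27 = 247.70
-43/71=-0.61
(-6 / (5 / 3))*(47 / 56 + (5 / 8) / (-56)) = -477 / 160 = -2.98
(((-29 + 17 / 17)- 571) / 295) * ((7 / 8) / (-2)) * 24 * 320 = 6822.51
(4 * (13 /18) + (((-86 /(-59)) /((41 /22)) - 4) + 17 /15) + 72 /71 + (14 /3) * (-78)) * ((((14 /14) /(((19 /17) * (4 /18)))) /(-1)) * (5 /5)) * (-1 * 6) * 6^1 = -856553477526 /16316155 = -52497.26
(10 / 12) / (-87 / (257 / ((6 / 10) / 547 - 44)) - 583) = -3514475 / 2395910796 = -0.00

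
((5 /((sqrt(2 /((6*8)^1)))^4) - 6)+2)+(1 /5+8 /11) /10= 1581851 /550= 2876.09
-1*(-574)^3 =189119224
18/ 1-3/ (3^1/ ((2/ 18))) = 161/ 9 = 17.89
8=8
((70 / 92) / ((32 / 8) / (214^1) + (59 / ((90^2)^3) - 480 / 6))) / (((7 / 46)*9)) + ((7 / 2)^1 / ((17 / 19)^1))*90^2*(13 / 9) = 3538626943232333170350 / 77317225325892679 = 45767.64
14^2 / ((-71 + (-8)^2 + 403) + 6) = 0.49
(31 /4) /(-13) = -31 /52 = -0.60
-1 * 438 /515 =-438 /515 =-0.85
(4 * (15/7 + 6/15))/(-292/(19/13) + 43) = -6764/104265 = -0.06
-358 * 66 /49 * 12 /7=-283536 /343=-826.64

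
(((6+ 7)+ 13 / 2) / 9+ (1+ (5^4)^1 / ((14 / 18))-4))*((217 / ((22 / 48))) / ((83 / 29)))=132792.05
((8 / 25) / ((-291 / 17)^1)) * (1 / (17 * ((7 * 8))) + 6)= -5713 / 50925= -0.11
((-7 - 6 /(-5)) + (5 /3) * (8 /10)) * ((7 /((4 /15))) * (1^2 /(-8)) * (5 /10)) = 469 /64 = 7.33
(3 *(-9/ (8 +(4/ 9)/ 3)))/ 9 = -81/ 220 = -0.37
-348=-348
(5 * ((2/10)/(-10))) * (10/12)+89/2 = 533/12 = 44.42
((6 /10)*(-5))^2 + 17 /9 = 98 /9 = 10.89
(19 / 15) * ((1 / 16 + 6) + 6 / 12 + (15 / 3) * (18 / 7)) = 2755 / 112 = 24.60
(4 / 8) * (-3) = -3 / 2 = -1.50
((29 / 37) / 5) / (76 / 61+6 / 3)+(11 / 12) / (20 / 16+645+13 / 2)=0.05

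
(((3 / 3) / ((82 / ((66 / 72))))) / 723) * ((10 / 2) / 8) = 55 / 5691456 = 0.00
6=6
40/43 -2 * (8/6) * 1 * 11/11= -224/129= -1.74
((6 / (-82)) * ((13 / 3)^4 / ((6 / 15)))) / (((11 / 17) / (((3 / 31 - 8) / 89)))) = 594782825 / 67192686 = 8.85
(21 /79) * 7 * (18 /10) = 1323 /395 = 3.35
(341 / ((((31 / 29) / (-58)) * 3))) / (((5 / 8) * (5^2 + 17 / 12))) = -592064 / 1585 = -373.54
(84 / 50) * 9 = 378 / 25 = 15.12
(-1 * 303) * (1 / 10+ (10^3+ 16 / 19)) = -57624237 / 190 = -303285.46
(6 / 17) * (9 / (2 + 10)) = 9 / 34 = 0.26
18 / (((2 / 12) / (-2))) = -216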